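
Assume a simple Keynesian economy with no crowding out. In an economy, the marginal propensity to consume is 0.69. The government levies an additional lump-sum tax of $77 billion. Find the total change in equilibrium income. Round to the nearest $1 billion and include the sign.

−$171 billion

A lump-sum tax change of +$77 billion shifts disposable income by −$77 billion; first-round consumption changes by −c × ΔT = −0.69 × (+$77 billion) = −$53.13 billion.
Expenditure multiplier = 1/(1 − MPC) = 1/(1 − 0.69) = 1/0.31 ≈ 3.226.
The tax multiplier is −c × k ≈ −2.226, so ΔY = k × (−c·ΔT) = (−$53.13 billion) / 0.31 ≈ −$171 billion.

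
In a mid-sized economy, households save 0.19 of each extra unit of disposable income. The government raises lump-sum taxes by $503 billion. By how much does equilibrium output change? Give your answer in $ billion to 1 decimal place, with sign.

−$2,144.4 billion

MPC = 1 − MPS = 1 − 0.19 = 0.81.
A lump-sum tax change of +$503 billion shifts disposable income by −$503 billion; first-round consumption changes by −c × ΔT = −0.81 × (+$503 billion) = −$407.43 billion.
Expenditure multiplier = 1/(1 − MPC) = 1/(1 − 0.81) = 1/0.19 ≈ 5.263.
The tax multiplier is −c × k ≈ −4.263, so ΔY = k × (−c·ΔT) = (−$407.43 billion) / 0.19 ≈ −$2,144.4 billion.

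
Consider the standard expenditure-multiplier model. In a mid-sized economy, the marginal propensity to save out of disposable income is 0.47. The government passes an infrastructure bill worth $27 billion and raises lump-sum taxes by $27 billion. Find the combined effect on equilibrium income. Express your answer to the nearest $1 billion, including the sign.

+$27 billion

MPC = 1 − MPS = 1 − 0.47 = 0.53.
Expenditure multiplier = 1/(1 − MPC) = 1/(1 − 0.53) = 1/0.47 ≈ 2.128.
ΔG contributes k·ΔG = (+$27 billion) / 0.47 ≈ +$57.4 billion.
ΔT of +$27 billion changes first-round spending by −c·ΔT = −$14.31 billion, contributing k·(−c·ΔT) = (−$14.31 billion) / 0.47 ≈ −$30.4 billion.
With ΔG = ΔT and no other leakages, the balanced-budget multiplier is 1, so ΔY = ΔG = +$27 billion.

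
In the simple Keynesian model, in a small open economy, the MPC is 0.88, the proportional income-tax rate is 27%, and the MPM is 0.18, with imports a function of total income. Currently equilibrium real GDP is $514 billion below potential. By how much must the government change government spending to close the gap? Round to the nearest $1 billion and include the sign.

+$276 billion

Spending multiplier = 1/(1 − c(1−t) + m) = 1/(1 − 0.88×0.73 + 0.18) = 1/0.5376 ≈ 1.86.
Need ΔY = +$514 billion, so ΔG = ΔY/k = (+$514 billion) × 0.5376 ≈ +$276 billion.
The government should increase government spending by $276 billion.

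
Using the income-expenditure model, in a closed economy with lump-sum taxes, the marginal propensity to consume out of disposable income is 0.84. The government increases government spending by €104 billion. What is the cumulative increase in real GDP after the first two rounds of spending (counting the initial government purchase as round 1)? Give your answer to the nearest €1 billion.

€191 billion

Round 1 adds ΔG = €104 billion; each later round is MPC = 0.84 times the previous.
After 2 rounds: 104 + 87.36 = ΔG·(1 − c^2)/(1 − c) = 104 × (1 − 0.7056)/0.16 ≈ €191 billion.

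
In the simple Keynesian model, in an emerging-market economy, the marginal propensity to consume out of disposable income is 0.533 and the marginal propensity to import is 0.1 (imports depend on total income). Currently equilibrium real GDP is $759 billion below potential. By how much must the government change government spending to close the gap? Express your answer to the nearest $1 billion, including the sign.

+$430 billion

Spending multiplier = 1/(1 − c + m) = 1/(1 − 0.533 + 0.1) = 1/0.567 ≈ 1.764.
Need ΔY = +$759 billion, so ΔG = ΔY/k = (+$759 billion) × 0.567 ≈ +$430 billion.
The government should increase government spending by $430 billion.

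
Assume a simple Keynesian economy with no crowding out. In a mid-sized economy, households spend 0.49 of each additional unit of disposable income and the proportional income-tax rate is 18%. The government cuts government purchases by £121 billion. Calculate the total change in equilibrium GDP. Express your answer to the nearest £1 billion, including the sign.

Expenditure multiplier = 1/(1 − c(1−t)) = 1/(1 − 0.49×0.82) = 1/0.5982 ≈ 1.672.
ΔY = k × ΔG = (−£121 billion) / 0.5982 ≈ −£202 billion.

−£202 billion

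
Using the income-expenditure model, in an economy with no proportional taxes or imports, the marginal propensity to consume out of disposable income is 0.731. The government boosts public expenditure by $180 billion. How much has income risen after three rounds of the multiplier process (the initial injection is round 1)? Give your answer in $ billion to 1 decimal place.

$407.8 billion

Round 1 adds ΔG = $180 billion; each later round is MPC = 0.731 times the previous.
After 3 rounds: 180 + 131.58 + 96.18498 = ΔG·(1 − c^3)/(1 − c) = 180 × (1 − 0.390617891)/0.269 ≈ $407.8 billion.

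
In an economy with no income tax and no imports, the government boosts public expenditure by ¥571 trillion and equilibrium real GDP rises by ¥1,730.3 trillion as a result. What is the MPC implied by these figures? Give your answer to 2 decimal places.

Implied spending multiplier k = ΔY/ΔG = 1,730.3/571 ≈ 3.0303.
Since k = 1/(1 − MPC), MPC = 1 − 1/k = 1 − ΔG/ΔY = 1 − 571/1,730.3 ≈ 0.67.

0.67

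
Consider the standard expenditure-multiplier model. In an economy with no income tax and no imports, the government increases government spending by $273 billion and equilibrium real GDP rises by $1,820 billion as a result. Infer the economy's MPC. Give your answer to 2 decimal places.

0.85

Implied spending multiplier k = ΔY/ΔG = 1,820/273 ≈ 6.6667.
Since k = 1/(1 − MPC), MPC = 1 − 1/k = 1 − ΔG/ΔY = 1 − 273/1,820 = 0.85.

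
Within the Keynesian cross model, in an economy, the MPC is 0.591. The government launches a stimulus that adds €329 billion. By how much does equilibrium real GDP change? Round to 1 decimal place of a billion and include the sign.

+€804.4 billion

Expenditure multiplier = 1/(1 − MPC) = 1/(1 − 0.591) = 1/0.409 ≈ 2.445.
ΔY = k × ΔG = (+€329 billion) / 0.409 ≈ +€804.4 billion.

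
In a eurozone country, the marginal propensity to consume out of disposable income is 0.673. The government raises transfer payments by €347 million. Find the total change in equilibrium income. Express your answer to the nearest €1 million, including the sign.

The transfer change shifts disposable income by +€347 million, so first-round consumption changes by c·ΔTR = 0.673 × (+€347 million) = +€233.531 million.
Expenditure multiplier = 1/(1 − MPC) = 1/(1 − 0.673) = 1/0.327 ≈ 3.058.
The transfer multiplier is c × k ≈ 2.058, so ΔY = k × (c·ΔTR) = (+€233.531 million) / 0.327 ≈ +€714 million.

+€714 million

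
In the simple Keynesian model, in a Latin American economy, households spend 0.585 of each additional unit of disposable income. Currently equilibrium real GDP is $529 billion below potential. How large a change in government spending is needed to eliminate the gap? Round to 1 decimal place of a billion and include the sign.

+$219.5 billion

Spending multiplier = 1/(1 − MPC) = 1/(1 − 0.585) = 1/0.415 ≈ 2.41.
Need ΔY = +$529 billion, so ΔG = ΔY/k = (+$529 billion) × 0.415 ≈ +$219.5 billion.
The government should increase government spending by $219.5 billion.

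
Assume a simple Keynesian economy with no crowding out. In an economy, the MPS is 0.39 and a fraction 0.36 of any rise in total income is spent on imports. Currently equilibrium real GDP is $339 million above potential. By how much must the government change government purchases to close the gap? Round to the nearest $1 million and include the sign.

MPC = 1 − MPS = 1 − 0.39 = 0.61.
Spending multiplier = 1/(1 − c + m) = 1/(1 − 0.61 + 0.36) = 1/0.75 ≈ 1.333.
Need ΔY = −$339 million, so ΔG = ΔY/k = (−$339 million) × 0.75 ≈ −$254 million.
The government should cut government purchases by $254 million.

−$254 million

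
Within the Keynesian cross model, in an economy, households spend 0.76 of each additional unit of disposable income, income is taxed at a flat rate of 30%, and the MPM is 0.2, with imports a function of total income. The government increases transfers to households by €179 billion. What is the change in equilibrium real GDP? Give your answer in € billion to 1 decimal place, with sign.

The transfer change shifts disposable income by +€179 billion, so first-round consumption changes by c·ΔTR = 0.76 × (+€179 billion) = +€136.04 billion.
Expenditure multiplier = 1/(1 − c(1−t) + m) = 1/(1 − 0.76×0.7 + 0.2) = 1/0.668 ≈ 1.497.
The transfer multiplier is c × k ≈ 1.138, so ΔY = k × (c·ΔTR) = (+€136.04 billion) / 0.668 ≈ +€203.7 billion.

+€203.7 billion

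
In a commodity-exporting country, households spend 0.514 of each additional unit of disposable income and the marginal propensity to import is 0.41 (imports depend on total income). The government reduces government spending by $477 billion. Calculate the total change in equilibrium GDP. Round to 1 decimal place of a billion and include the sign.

Expenditure multiplier = 1/(1 − c + m) = 1/(1 − 0.514 + 0.41) = 1/0.896 ≈ 1.116.
ΔY = k × ΔG = (−$477 billion) / 0.896 ≈ −$532.4 billion.

−$532.4 billion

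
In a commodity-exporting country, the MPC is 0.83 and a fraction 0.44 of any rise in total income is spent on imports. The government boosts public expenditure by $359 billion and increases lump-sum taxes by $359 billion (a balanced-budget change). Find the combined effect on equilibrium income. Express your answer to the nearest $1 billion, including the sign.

Expenditure multiplier = 1/(1 − c + m) = 1/(1 − 0.83 + 0.44) = 1/0.61 ≈ 1.639.
ΔG contributes k·ΔG = (+$359 billion) / 0.61 ≈ +$588.5 billion.
ΔT of +$359 billion changes first-round spending by −c·ΔT = −$297.97 billion, contributing k·(−c·ΔT) = (−$297.97 billion) / 0.61 ≈ −$488.5 billion.
Net ΔY = k(ΔG − c·ΔT) = (+$61.03 billion) / 0.61 ≈ +$100 billion.

+$100 billion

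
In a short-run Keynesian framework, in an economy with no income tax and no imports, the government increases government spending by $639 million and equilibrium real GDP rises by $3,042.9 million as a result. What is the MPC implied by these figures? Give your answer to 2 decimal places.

Implied spending multiplier k = ΔY/ΔG = 3,042.9/639 ≈ 4.762.
Since k = 1/(1 − MPC), MPC = 1 − 1/k = 1 − ΔG/ΔY = 1 − 639/3,042.9 ≈ 0.79.

0.79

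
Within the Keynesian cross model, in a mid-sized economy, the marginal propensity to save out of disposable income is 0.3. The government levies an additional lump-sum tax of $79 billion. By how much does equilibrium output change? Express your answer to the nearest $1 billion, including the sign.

−$184 billion

MPC = 1 − MPS = 1 − 0.3 = 0.7.
A lump-sum tax change of +$79 billion shifts disposable income by −$79 billion; first-round consumption changes by −c × ΔT = −0.7 × (+$79 billion) = −$55.3 billion.
Expenditure multiplier = 1/(1 − MPC) = 1/(1 − 0.7) = 1/0.3 ≈ 3.333.
The tax multiplier is −c × k ≈ −2.333, so ΔY = k × (−c·ΔT) = (−$55.3 billion) / 0.3 ≈ −$184 billion.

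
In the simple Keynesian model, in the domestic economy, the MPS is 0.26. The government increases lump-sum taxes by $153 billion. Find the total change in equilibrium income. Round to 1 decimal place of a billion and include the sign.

−$435.5 billion

MPC = 1 − MPS = 1 − 0.26 = 0.74.
A lump-sum tax change of +$153 billion shifts disposable income by −$153 billion; first-round consumption changes by −c × ΔT = −0.74 × (+$153 billion) = −$113.22 billion.
Expenditure multiplier = 1/(1 − MPC) = 1/(1 − 0.74) = 1/0.26 ≈ 3.846.
The tax multiplier is −c × k ≈ −2.846, so ΔY = k × (−c·ΔT) = (−$113.22 billion) / 0.26 ≈ −$435.5 billion.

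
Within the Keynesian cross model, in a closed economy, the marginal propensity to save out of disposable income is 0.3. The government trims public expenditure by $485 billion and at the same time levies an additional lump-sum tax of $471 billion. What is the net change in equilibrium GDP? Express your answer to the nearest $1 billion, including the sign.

−$2,716 billion

MPC = 1 − MPS = 1 − 0.3 = 0.7.
Expenditure multiplier = 1/(1 − MPC) = 1/(1 − 0.7) = 1/0.3 ≈ 3.333.
ΔG contributes k·ΔG = (−$485 billion) / 0.3 ≈ −$1,616.7 billion.
ΔT of +$471 billion changes first-round spending by −c·ΔT = −$329.7 billion, contributing k·(−c·ΔT) = (−$329.7 billion) / 0.3 = −$1,099 billion.
Net ΔY = k(ΔG − c·ΔT) = (−$814.7 billion) / 0.3 ≈ −$2,716 billion.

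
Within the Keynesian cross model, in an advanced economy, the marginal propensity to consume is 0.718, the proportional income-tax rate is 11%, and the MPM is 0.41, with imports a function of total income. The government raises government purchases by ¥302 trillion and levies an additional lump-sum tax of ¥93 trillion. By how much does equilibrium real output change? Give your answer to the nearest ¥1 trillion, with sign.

+¥305 trillion

Expenditure multiplier = 1/(1 − c(1−t) + m) = 1/(1 − 0.718×0.89 + 0.41) = 1/0.77098 ≈ 1.297.
ΔG contributes k·ΔG = (+¥302 trillion) / 0.77098 ≈ +¥391.7 trillion.
ΔT of +¥93 trillion changes first-round spending by −c·ΔT = −¥66.774 trillion, contributing k·(−c·ΔT) = (−¥66.774 trillion) / 0.77098 ≈ −¥86.6 trillion.
Net ΔY = k(ΔG − c·ΔT) = (+¥235.226 trillion) / 0.77098 ≈ +¥305 trillion.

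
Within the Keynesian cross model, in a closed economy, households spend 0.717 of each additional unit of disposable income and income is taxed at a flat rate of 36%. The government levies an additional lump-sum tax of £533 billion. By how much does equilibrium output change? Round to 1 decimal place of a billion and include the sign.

A lump-sum tax change of +£533 billion shifts disposable income by −£533 billion; first-round consumption changes by −c × ΔT = −0.717 × (+£533 billion) = −£382.161 billion.
Expenditure multiplier = 1/(1 − c(1−t)) = 1/(1 − 0.717×0.64) = 1/0.54112 ≈ 1.848.
The tax multiplier is −c × k ≈ −1.325, so ΔY = k × (−c·ΔT) = (−£382.161 billion) / 0.54112 ≈ −£706.2 billion.

−£706.2 billion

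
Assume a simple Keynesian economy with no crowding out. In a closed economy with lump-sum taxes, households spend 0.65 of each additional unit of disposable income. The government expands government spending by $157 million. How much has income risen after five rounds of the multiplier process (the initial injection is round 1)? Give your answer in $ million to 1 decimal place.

Round 1 adds ΔG = $157 million; each later round is MPC = 0.65 times the previous.
After 5 rounds: 157 + 102.05 + 66.3325 + 43.116125 + 28.02548125 = ΔG·(1 − c^5)/(1 − c) = 157 × (1 − 0.1160290625)/0.35 ≈ $396.5 million.

$396.5 million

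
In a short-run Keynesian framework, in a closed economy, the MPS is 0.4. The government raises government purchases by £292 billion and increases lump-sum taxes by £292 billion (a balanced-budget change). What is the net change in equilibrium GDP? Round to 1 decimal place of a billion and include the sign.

+£292.0 billion

MPC = 1 − MPS = 1 − 0.4 = 0.6.
Expenditure multiplier = 1/(1 − MPC) = 1/(1 − 0.6) = 1/0.4 = 2.5.
ΔG contributes k·ΔG = (+£292 billion) / 0.4 = +£730 billion.
ΔT of +£292 billion changes first-round spending by −c·ΔT = −£175.2 billion, contributing k·(−c·ΔT) = (−£175.2 billion) / 0.4 = −£438 billion.
With ΔG = ΔT and no other leakages, the balanced-budget multiplier is 1, so ΔY = ΔG = +£292 billion.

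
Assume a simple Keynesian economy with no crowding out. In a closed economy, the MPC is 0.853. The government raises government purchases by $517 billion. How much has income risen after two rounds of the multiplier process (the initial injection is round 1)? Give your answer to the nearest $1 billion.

$958 billion

Round 1 adds ΔG = $517 billion; each later round is MPC = 0.853 times the previous.
After 2 rounds: 517 + 441.001 = ΔG·(1 − c^2)/(1 − c) = 517 × (1 − 0.727609)/0.147 ≈ $958 billion.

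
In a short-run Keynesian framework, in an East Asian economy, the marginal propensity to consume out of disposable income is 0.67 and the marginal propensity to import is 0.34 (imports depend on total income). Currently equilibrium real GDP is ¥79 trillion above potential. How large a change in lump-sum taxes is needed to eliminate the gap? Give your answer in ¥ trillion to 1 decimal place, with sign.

Spending multiplier = 1/(1 − c + m) = 1/(1 − 0.67 + 0.34) = 1/0.67 ≈ 1.493.
Tax multiplier = −c·k = −0.67/0.67 = −1. Need ΔY = −¥79 trillion, so ΔT = ΔY/(−c·k) = −(−¥79 trillion) × 0.67 / 0.67 = +¥79 trillion.
The government should raise lump-sum taxes by ¥79 trillion.

+¥79.0 trillion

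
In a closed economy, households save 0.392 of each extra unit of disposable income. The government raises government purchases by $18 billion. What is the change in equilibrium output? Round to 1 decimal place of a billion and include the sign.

MPC = 1 − MPS = 1 − 0.392 = 0.608.
Government-spending multiplier = 1/(1 − MPC) = 1/(1 − 0.608) = 1/0.392 ≈ 2.551.
ΔY = k × ΔG = (+$18 billion) / 0.392 ≈ +$45.9 billion.

+$45.9 billion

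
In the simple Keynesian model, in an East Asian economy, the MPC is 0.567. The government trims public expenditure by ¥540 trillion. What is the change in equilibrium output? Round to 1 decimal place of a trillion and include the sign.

Expenditure multiplier = 1/(1 − MPC) = 1/(1 − 0.567) = 1/0.433 ≈ 2.309.
ΔY = k × ΔG = (−¥540 trillion) / 0.433 ≈ −¥1,247.1 trillion.

−¥1,247.1 trillion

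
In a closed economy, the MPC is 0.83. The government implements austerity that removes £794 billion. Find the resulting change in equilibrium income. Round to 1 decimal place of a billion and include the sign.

Government-spending multiplier = 1/(1 − MPC) = 1/(1 − 0.83) = 1/0.17 ≈ 5.882.
ΔY = k × ΔG = (−£794 billion) / 0.17 ≈ −£4,670.6 billion.

−£4,670.6 billion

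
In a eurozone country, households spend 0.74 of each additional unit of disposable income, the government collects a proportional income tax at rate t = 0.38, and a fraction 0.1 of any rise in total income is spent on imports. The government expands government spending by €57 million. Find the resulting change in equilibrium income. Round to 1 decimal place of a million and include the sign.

Government-spending multiplier = 1/(1 − c(1−t) + m) = 1/(1 − 0.74×0.62 + 0.1) = 1/0.6412 ≈ 1.56.
ΔY = k × ΔG = (+€57 million) / 0.6412 ≈ +€88.9 million.

+€88.9 million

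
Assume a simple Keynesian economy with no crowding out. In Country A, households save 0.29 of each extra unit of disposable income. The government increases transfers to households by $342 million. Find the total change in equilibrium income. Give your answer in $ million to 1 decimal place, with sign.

MPC = 1 − MPS = 1 − 0.29 = 0.71.
The transfer change shifts disposable income by +$342 million, so first-round consumption changes by c·ΔTR = 0.71 × (+$342 million) = +$242.82 million.
Expenditure multiplier = 1/(1 − MPC) = 1/(1 − 0.71) = 1/0.29 ≈ 3.448.
The transfer multiplier is c × k ≈ 2.448, so ΔY = k × (c·ΔTR) = (+$242.82 million) / 0.29 ≈ +$837.3 million.

+$837.3 million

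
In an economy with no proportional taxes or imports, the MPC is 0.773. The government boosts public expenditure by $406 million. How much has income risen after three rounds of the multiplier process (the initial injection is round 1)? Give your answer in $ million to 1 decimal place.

$962.4 million

Round 1 adds ΔG = $406 million; each later round is MPC = 0.773 times the previous.
After 3 rounds: 406 + 313.838 + 242.596774 = ΔG·(1 − c^3)/(1 − c) = 406 × (1 − 0.461889917)/0.227 ≈ $962.4 million.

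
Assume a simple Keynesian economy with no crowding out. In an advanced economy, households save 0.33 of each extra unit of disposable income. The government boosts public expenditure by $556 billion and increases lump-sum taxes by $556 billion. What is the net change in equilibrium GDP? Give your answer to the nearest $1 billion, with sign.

+$556 billion

MPC = 1 − MPS = 1 − 0.33 = 0.67.
Expenditure multiplier = 1/(1 − MPC) = 1/(1 − 0.67) = 1/0.33 ≈ 3.03.
ΔG contributes k·ΔG = (+$556 billion) / 0.33 ≈ +$1,684.8 billion.
ΔT of +$556 billion changes first-round spending by −c·ΔT = −$372.52 billion, contributing k·(−c·ΔT) = (−$372.52 billion) / 0.33 ≈ −$1,128.8 billion.
With ΔG = ΔT and no other leakages, the balanced-budget multiplier is 1, so ΔY = ΔG = +$556 billion.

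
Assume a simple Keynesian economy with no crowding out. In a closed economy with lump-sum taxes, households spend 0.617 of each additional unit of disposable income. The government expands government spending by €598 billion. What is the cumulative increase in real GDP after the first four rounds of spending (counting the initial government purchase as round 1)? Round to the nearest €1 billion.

Round 1 adds ΔG = €598 billion; each later round is MPC = 0.617 times the previous.
After 4 rounds: 598 + 368.966 + 227.652022 + 140.461297574 = ΔG·(1 − c^4)/(1 − c) = 598 × (1 − 0.144924114721)/0.383 ≈ €1,335 billion.

€1,335 billion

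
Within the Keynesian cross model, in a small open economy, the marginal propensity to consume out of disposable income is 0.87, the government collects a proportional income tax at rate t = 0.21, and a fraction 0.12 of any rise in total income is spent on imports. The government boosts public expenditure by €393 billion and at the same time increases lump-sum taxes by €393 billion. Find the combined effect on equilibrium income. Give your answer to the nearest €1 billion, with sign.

Expenditure multiplier = 1/(1 − c(1−t) + m) = 1/(1 − 0.87×0.79 + 0.12) = 1/0.4327 ≈ 2.311.
ΔG contributes k·ΔG = (+€393 billion) / 0.4327 ≈ +€908.3 billion.
ΔT of +€393 billion changes first-round spending by −c·ΔT = −€341.91 billion, contributing k·(−c·ΔT) = (−€341.91 billion) / 0.4327 ≈ −€790.2 billion.
Net ΔY = k(ΔG − c·ΔT) = (+€51.09 billion) / 0.4327 ≈ +€118 billion.

+€118 billion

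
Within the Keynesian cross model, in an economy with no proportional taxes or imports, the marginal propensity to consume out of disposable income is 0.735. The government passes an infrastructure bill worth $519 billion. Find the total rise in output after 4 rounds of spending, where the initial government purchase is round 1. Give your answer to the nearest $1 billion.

$1,387 billion

Round 1 adds ΔG = $519 billion; each later round is MPC = 0.735 times the previous.
After 4 rounds: 519 + 381.465 + 280.376775 + 206.076929625 = ΔG·(1 − c^4)/(1 − c) = 519 × (1 − 0.291843050625)/0.265 ≈ $1,387 billion.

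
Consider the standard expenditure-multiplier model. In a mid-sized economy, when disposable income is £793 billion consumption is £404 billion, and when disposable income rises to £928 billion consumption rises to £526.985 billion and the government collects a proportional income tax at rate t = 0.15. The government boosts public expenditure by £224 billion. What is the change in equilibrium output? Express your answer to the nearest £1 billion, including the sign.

MPC = ΔC/ΔYd = (526.985 − 404)/(928 − 793) = 122.985/135 = 0.911.
Expenditure multiplier = 1/(1 − c(1−t)) = 1/(1 − 0.911×0.85) = 1/0.22565 ≈ 4.432.
ΔY = k × ΔG = (+£224 billion) / 0.22565 ≈ +£993 billion.

+£993 billion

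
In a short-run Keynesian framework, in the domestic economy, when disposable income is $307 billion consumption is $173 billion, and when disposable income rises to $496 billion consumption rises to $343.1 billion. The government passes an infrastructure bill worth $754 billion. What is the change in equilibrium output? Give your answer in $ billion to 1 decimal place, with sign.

+$7,540.0 billion

MPC = ΔC/ΔYd = (343.1 − 173)/(496 − 307) = 170.1/189 = 0.9.
Government-spending multiplier = 1/(1 − MPC) = 1/(1 − 0.9) = 1/0.1 = 10.
ΔY = k × ΔG = (+$754 billion) / 0.1 = +$7,540 billion.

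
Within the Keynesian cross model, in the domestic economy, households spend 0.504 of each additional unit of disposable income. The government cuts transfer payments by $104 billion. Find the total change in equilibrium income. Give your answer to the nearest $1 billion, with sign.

−$106 billion

The transfer change shifts disposable income by −$104 billion, so first-round consumption changes by c·ΔTR = 0.504 × (−$104 billion) = −$52.416 billion.
Expenditure multiplier = 1/(1 − MPC) = 1/(1 − 0.504) = 1/0.496 ≈ 2.016.
The transfer multiplier is c × k ≈ 1.016, so ΔY = k × (c·ΔTR) = (−$52.416 billion) / 0.496 ≈ −$106 billion.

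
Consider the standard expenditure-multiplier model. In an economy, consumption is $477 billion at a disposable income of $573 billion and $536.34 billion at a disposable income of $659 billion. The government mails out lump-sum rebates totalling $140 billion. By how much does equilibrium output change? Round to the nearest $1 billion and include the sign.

MPC = ΔC/ΔYd = (536.34 − 477)/(659 − 573) = 59.34/86 = 0.69.
A lump-sum tax change of −$140 billion shifts disposable income by +$140 billion; first-round consumption changes by −c × ΔT = −0.69 × (−$140 billion) = +$96.6 billion.
Expenditure multiplier = 1/(1 − MPC) = 1/(1 − 0.69) = 1/0.31 ≈ 3.226.
The tax multiplier is −c × k ≈ −2.226, so ΔY = k × (−c·ΔT) = (+$96.6 billion) / 0.31 ≈ +$312 billion.

+$312 billion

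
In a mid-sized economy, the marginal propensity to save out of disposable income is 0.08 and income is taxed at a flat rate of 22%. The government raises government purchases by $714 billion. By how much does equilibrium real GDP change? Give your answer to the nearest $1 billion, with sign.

+$2,528 billion

MPC = 1 − MPS = 1 − 0.08 = 0.92.
Government-spending multiplier = 1/(1 − c(1−t)) = 1/(1 − 0.92×0.78) = 1/0.2824 ≈ 3.541.
ΔY = k × ΔG = (+$714 billion) / 0.2824 ≈ +$2,528 billion.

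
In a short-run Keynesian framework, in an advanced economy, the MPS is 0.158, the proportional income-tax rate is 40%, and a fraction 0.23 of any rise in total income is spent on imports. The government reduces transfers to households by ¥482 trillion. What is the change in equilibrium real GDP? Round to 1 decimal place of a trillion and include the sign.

−¥559.9 trillion

MPC = 1 − MPS = 1 − 0.158 = 0.842.
The transfer change shifts disposable income by −¥482 trillion, so first-round consumption changes by c·ΔTR = 0.842 × (−¥482 trillion) = −¥405.844 trillion.
Expenditure multiplier = 1/(1 − c(1−t) + m) = 1/(1 − 0.842×0.6 + 0.23) = 1/0.7248 ≈ 1.38.
The transfer multiplier is c × k ≈ 1.162, so ΔY = k × (c·ΔTR) = (−¥405.844 trillion) / 0.7248 ≈ −¥559.9 trillion.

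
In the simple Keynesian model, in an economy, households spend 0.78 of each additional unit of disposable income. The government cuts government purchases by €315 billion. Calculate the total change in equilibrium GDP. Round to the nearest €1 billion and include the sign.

Spending multiplier = 1/(1 − MPC) = 1/(1 − 0.78) = 1/0.22 ≈ 4.545.
ΔY = k × ΔG = (−€315 billion) / 0.22 ≈ −€1,432 billion.

−€1,432 billion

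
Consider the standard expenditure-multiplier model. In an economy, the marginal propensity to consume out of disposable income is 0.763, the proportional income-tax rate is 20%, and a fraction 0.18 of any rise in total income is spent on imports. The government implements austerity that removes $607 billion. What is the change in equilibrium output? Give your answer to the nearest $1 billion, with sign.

Expenditure multiplier = 1/(1 − c(1−t) + m) = 1/(1 − 0.763×0.8 + 0.18) = 1/0.5696 ≈ 1.756.
ΔY = k × ΔG = (−$607 billion) / 0.5696 ≈ −$1,066 billion.

−$1,066 billion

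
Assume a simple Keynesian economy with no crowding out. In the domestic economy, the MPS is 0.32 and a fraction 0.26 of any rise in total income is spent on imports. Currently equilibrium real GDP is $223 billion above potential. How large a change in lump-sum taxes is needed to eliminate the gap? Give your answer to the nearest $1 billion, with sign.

MPC = 1 − MPS = 1 − 0.32 = 0.68.
Spending multiplier = 1/(1 − c + m) = 1/(1 − 0.68 + 0.26) = 1/0.58 ≈ 1.724.
Tax multiplier = −c·k = −0.68/0.58 ≈ −1.172. Need ΔY = −$223 billion, so ΔT = ΔY/(−c·k) = −(−$223 billion) × 0.58 / 0.68 ≈ +$190 billion.
The government should raise lump-sum taxes by $190 billion.

+$190 billion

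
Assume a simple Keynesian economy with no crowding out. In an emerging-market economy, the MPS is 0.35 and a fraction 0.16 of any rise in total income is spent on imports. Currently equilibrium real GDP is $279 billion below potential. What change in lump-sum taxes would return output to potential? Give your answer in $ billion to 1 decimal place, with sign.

MPC = 1 − MPS = 1 − 0.35 = 0.65.
Spending multiplier = 1/(1 − c + m) = 1/(1 − 0.65 + 0.16) = 1/0.51 ≈ 1.961.
Tax multiplier = −c·k = −0.65/0.51 ≈ −1.275. Need ΔY = +$279 billion, so ΔT = ΔY/(−c·k) = −(+$279 billion) × 0.51 / 0.65 ≈ −$218.9 billion.
The government should cut lump-sum taxes by $218.9 billion.

−$218.9 billion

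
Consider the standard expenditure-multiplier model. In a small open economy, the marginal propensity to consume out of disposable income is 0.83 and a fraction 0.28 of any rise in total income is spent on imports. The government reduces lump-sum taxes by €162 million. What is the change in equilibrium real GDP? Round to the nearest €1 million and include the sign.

A lump-sum tax change of −€162 million shifts disposable income by +€162 million; first-round consumption changes by −c × ΔT = −0.83 × (−€162 million) = +€134.46 million.
Expenditure multiplier = 1/(1 − c + m) = 1/(1 − 0.83 + 0.28) = 1/0.45 ≈ 2.222.
The tax multiplier is −c × k ≈ −1.844, so ΔY = k × (−c·ΔT) = (+€134.46 million) / 0.45 ≈ +€299 million.

+€299 million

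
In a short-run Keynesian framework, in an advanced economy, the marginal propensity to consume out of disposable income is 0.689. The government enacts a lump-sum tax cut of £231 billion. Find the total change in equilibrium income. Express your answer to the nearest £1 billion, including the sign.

A lump-sum tax change of −£231 billion shifts disposable income by +£231 billion; first-round consumption changes by −c × ΔT = −0.689 × (−£231 billion) = +£159.159 billion.
Expenditure multiplier = 1/(1 − MPC) = 1/(1 − 0.689) = 1/0.311 ≈ 3.215.
The tax multiplier is −c × k ≈ −2.215, so ΔY = k × (−c·ΔT) = (+£159.159 billion) / 0.311 ≈ +£512 billion.

+£512 billion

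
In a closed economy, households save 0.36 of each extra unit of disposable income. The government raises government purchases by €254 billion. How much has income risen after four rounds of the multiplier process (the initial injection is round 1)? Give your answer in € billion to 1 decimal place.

€587.2 billion

MPC = 1 − MPS = 1 − 0.36 = 0.64.
Round 1 adds ΔG = €254 billion; each later round is MPC = 0.64 times the previous.
After 4 rounds: 254 + 162.56 + 104.0384 + 66.584576 = ΔG·(1 − c^4)/(1 − c) = 254 × (1 − 0.16777216)/0.36 ≈ €587.2 billion.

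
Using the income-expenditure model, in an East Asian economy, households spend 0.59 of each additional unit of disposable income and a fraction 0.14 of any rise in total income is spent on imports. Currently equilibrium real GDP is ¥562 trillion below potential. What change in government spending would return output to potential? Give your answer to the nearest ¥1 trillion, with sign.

Spending multiplier = 1/(1 − c + m) = 1/(1 − 0.59 + 0.14) = 1/0.55 ≈ 1.818.
Need ΔY = +¥562 trillion, so ΔG = ΔY/k = (+¥562 trillion) × 0.55 ≈ +¥309 trillion.
The government should increase government spending by ¥309 trillion.

+¥309 trillion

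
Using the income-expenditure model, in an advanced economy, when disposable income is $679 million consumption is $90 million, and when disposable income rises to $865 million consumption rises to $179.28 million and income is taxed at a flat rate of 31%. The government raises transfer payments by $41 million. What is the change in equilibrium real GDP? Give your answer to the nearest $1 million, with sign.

MPC = ΔC/ΔYd = (179.28 − 90)/(865 − 679) = 89.28/186 = 0.48.
The transfer change shifts disposable income by +$41 million, so first-round consumption changes by c·ΔTR = 0.48 × (+$41 million) = +$19.68 million.
Expenditure multiplier = 1/(1 − c(1−t)) = 1/(1 − 0.48×0.69) = 1/0.6688 ≈ 1.495.
The transfer multiplier is c × k ≈ 0.718, so ΔY = k × (c·ΔTR) = (+$19.68 million) / 0.6688 ≈ +$29 million.

+$29 million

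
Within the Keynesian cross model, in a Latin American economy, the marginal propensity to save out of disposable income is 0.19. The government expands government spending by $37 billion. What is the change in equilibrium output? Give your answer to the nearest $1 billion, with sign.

MPC = 1 − MPS = 1 − 0.19 = 0.81.
Expenditure multiplier = 1/(1 − MPC) = 1/(1 − 0.81) = 1/0.19 ≈ 5.263.
ΔY = k × ΔG = (+$37 billion) / 0.19 ≈ +$195 billion.

+$195 billion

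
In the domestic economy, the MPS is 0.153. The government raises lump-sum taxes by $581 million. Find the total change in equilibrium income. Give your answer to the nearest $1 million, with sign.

−$3,216 million

MPC = 1 − MPS = 1 − 0.153 = 0.847.
A lump-sum tax change of +$581 million shifts disposable income by −$581 million; first-round consumption changes by −c × ΔT = −0.847 × (+$581 million) = −$492.107 million.
Expenditure multiplier = 1/(1 − MPC) = 1/(1 − 0.847) = 1/0.153 ≈ 6.536.
The tax multiplier is −c × k ≈ −5.536, so ΔY = k × (−c·ΔT) = (−$492.107 million) / 0.153 ≈ −$3,216 million.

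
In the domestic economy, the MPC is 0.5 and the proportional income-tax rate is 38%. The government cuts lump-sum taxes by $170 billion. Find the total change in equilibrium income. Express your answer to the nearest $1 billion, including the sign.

+$123 billion

A lump-sum tax change of −$170 billion shifts disposable income by +$170 billion; first-round consumption changes by −c × ΔT = −0.5 × (−$170 billion) = +$85 billion.
Expenditure multiplier = 1/(1 − c(1−t)) = 1/(1 − 0.5×0.62) = 1/0.69 ≈ 1.449.
The tax multiplier is −c × k ≈ −0.725, so ΔY = k × (−c·ΔT) = (+$85 billion) / 0.69 ≈ +$123 billion.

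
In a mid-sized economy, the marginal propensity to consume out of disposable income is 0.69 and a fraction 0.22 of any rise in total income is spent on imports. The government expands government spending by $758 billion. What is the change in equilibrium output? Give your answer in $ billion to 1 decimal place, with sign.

Expenditure multiplier = 1/(1 − c + m) = 1/(1 − 0.69 + 0.22) = 1/0.53 ≈ 1.887.
ΔY = k × ΔG = (+$758 billion) / 0.53 ≈ +$1,430.2 billion.

+$1,430.2 billion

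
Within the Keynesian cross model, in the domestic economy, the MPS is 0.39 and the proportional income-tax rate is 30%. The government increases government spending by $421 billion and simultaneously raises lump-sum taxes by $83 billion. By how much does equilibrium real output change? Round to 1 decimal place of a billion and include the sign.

MPC = 1 − MPS = 1 − 0.39 = 0.61.
Expenditure multiplier = 1/(1 − c(1−t)) = 1/(1 − 0.61×0.7) = 1/0.573 ≈ 1.745.
ΔG contributes k·ΔG = (+$421 billion) / 0.573 ≈ +$734.7 billion.
ΔT of +$83 billion changes first-round spending by −c·ΔT = −$50.63 billion, contributing k·(−c·ΔT) = (−$50.63 billion) / 0.573 ≈ −$88.4 billion.
Net ΔY = k(ΔG − c·ΔT) = (+$370.37 billion) / 0.573 ≈ +$646.4 billion.

+$646.4 billion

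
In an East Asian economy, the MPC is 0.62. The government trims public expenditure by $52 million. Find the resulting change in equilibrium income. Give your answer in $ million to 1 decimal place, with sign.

Expenditure multiplier = 1/(1 − MPC) = 1/(1 − 0.62) = 1/0.38 ≈ 2.632.
ΔY = k × ΔG = (−$52 million) / 0.38 ≈ −$136.8 million.

−$136.8 million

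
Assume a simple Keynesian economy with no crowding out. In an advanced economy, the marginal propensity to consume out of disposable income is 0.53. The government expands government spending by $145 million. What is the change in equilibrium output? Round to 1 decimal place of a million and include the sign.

+$308.5 million

Expenditure multiplier = 1/(1 − MPC) = 1/(1 − 0.53) = 1/0.47 ≈ 2.128.
ΔY = k × ΔG = (+$145 million) / 0.47 ≈ +$308.5 million.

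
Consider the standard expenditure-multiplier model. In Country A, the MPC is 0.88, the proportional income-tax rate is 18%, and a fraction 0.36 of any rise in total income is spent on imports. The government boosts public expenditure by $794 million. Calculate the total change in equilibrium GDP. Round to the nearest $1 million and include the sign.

Government-spending multiplier = 1/(1 − c(1−t) + m) = 1/(1 − 0.88×0.82 + 0.36) = 1/0.6384 ≈ 1.566.
ΔY = k × ΔG = (+$794 million) / 0.6384 ≈ +$1,244 million.

+$1,244 million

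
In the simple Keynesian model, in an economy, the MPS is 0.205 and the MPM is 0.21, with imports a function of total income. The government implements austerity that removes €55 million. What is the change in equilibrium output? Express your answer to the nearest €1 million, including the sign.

−€133 million

MPC = 1 − MPS = 1 − 0.205 = 0.795.
Expenditure multiplier = 1/(1 − c + m) = 1/(1 − 0.795 + 0.21) = 1/0.415 ≈ 2.41.
ΔY = k × ΔG = (−€55 million) / 0.415 ≈ −€133 million.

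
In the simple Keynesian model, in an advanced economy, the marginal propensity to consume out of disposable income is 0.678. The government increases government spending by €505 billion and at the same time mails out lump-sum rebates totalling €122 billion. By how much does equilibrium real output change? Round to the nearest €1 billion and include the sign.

Expenditure multiplier = 1/(1 − MPC) = 1/(1 − 0.678) = 1/0.322 ≈ 3.106.
ΔG contributes k·ΔG = (+€505 billion) / 0.322 ≈ +€1,568.3 billion.
ΔT of −€122 billion changes first-round spending by −c·ΔT = +€82.716 billion, contributing k·(−c·ΔT) = (+€82.716 billion) / 0.322 ≈ +€256.9 billion.
Net ΔY = k(ΔG − c·ΔT) = (+€587.716 billion) / 0.322 ≈ +€1,825 billion.

+€1,825 billion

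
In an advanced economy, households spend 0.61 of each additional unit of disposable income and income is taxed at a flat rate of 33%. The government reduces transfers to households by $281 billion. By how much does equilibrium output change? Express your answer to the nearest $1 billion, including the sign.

−$290 billion

The transfer change shifts disposable income by −$281 billion, so first-round consumption changes by c·ΔTR = 0.61 × (−$281 billion) = −$171.41 billion.
Expenditure multiplier = 1/(1 − c(1−t)) = 1/(1 − 0.61×0.67) = 1/0.5913 ≈ 1.691.
The transfer multiplier is c × k ≈ 1.032, so ΔY = k × (c·ΔTR) = (−$171.41 billion) / 0.5913 ≈ −$290 billion.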